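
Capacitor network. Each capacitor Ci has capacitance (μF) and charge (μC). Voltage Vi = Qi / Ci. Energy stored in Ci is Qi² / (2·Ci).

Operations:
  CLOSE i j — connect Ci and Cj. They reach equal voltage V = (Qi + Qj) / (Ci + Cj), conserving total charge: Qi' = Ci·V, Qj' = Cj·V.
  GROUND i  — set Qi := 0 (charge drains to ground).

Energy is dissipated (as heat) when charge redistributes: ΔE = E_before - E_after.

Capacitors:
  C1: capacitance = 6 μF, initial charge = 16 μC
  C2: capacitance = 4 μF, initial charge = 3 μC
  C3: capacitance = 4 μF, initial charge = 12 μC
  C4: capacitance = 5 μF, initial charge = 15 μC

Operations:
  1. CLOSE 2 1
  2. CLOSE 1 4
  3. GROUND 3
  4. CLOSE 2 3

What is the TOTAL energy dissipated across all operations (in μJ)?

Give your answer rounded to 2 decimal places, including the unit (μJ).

Initial: C1(6μF, Q=16μC, V=2.67V), C2(4μF, Q=3μC, V=0.75V), C3(4μF, Q=12μC, V=3.00V), C4(5μF, Q=15μC, V=3.00V)
Op 1: CLOSE 2-1: Q_total=19.00, C_total=10.00, V=1.90; Q2=7.60, Q1=11.40; dissipated=4.408
Op 2: CLOSE 1-4: Q_total=26.40, C_total=11.00, V=2.40; Q1=14.40, Q4=12.00; dissipated=1.650
Op 3: GROUND 3: Q3=0; energy lost=18.000
Op 4: CLOSE 2-3: Q_total=7.60, C_total=8.00, V=0.95; Q2=3.80, Q3=3.80; dissipated=3.610
Total dissipated: 27.668 μJ

Answer: 27.67 μJ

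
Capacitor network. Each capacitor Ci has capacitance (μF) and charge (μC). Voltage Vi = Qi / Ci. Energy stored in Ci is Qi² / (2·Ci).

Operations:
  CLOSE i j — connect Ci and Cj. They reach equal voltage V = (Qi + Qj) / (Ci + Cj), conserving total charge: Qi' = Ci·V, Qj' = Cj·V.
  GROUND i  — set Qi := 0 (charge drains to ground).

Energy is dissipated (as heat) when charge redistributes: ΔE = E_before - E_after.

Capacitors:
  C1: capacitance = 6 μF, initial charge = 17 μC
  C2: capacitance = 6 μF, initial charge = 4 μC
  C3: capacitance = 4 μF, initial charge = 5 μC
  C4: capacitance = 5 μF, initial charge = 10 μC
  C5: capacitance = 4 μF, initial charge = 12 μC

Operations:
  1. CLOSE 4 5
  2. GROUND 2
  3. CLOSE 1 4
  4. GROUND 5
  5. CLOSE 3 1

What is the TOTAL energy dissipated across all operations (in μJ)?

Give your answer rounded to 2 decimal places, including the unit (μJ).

Answer: 16.98 μJ

Derivation:
Initial: C1(6μF, Q=17μC, V=2.83V), C2(6μF, Q=4μC, V=0.67V), C3(4μF, Q=5μC, V=1.25V), C4(5μF, Q=10μC, V=2.00V), C5(4μF, Q=12μC, V=3.00V)
Op 1: CLOSE 4-5: Q_total=22.00, C_total=9.00, V=2.44; Q4=12.22, Q5=9.78; dissipated=1.111
Op 2: GROUND 2: Q2=0; energy lost=1.333
Op 3: CLOSE 1-4: Q_total=29.22, C_total=11.00, V=2.66; Q1=15.94, Q4=13.28; dissipated=0.206
Op 4: GROUND 5: Q5=0; energy lost=11.951
Op 5: CLOSE 3-1: Q_total=20.94, C_total=10.00, V=2.09; Q3=8.38, Q1=12.56; dissipated=2.374
Total dissipated: 16.975 μJ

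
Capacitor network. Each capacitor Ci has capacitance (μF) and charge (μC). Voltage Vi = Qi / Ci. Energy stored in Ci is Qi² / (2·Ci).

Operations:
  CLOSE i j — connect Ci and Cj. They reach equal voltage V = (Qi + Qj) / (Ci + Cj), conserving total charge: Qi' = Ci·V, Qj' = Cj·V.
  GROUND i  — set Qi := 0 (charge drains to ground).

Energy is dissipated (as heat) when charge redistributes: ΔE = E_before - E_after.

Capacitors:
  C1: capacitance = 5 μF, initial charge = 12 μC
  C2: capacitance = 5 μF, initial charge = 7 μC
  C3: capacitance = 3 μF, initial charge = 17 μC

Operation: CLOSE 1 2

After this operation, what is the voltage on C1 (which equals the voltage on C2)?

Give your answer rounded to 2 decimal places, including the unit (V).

Initial: C1(5μF, Q=12μC, V=2.40V), C2(5μF, Q=7μC, V=1.40V), C3(3μF, Q=17μC, V=5.67V)
Op 1: CLOSE 1-2: Q_total=19.00, C_total=10.00, V=1.90; Q1=9.50, Q2=9.50; dissipated=1.250

Answer: 1.90 V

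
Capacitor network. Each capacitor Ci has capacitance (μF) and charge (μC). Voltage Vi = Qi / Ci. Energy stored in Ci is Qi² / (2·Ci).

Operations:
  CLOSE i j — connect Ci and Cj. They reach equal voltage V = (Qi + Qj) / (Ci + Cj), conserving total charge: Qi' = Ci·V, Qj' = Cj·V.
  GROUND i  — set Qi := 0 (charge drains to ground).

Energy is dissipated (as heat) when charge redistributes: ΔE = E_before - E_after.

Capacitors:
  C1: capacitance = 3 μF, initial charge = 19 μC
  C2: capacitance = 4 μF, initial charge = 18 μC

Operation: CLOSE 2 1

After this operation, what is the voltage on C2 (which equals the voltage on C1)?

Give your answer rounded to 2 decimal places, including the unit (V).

Answer: 5.29 V

Derivation:
Initial: C1(3μF, Q=19μC, V=6.33V), C2(4μF, Q=18μC, V=4.50V)
Op 1: CLOSE 2-1: Q_total=37.00, C_total=7.00, V=5.29; Q2=21.14, Q1=15.86; dissipated=2.881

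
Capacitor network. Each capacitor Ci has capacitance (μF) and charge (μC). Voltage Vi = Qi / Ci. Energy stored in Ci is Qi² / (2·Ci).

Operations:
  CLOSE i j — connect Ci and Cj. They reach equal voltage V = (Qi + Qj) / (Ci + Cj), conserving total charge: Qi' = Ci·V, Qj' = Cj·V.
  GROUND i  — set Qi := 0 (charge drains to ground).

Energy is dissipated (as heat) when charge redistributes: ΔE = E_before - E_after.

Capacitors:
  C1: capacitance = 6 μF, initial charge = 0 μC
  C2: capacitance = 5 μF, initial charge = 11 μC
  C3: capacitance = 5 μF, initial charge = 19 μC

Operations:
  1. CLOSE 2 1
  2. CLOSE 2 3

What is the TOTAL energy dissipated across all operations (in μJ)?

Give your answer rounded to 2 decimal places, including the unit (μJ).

Answer: 16.40 μJ

Derivation:
Initial: C1(6μF, Q=0μC, V=0.00V), C2(5μF, Q=11μC, V=2.20V), C3(5μF, Q=19μC, V=3.80V)
Op 1: CLOSE 2-1: Q_total=11.00, C_total=11.00, V=1.00; Q2=5.00, Q1=6.00; dissipated=6.600
Op 2: CLOSE 2-3: Q_total=24.00, C_total=10.00, V=2.40; Q2=12.00, Q3=12.00; dissipated=9.800
Total dissipated: 16.400 μJ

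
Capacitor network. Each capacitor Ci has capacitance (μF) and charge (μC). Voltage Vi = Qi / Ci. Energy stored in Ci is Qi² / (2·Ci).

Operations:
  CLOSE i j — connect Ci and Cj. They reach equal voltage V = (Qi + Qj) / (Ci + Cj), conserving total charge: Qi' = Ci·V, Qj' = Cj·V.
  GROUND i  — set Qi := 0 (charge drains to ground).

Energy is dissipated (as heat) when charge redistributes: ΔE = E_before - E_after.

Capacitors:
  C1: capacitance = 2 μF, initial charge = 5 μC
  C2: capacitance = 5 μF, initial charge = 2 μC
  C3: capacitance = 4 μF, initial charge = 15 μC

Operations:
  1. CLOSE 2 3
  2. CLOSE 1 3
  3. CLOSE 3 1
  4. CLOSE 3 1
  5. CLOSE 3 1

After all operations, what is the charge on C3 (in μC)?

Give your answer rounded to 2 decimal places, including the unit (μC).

Answer: 8.37 μC

Derivation:
Initial: C1(2μF, Q=5μC, V=2.50V), C2(5μF, Q=2μC, V=0.40V), C3(4μF, Q=15μC, V=3.75V)
Op 1: CLOSE 2-3: Q_total=17.00, C_total=9.00, V=1.89; Q2=9.44, Q3=7.56; dissipated=12.469
Op 2: CLOSE 1-3: Q_total=12.56, C_total=6.00, V=2.09; Q1=4.19, Q3=8.37; dissipated=0.249
Op 3: CLOSE 3-1: Q_total=12.56, C_total=6.00, V=2.09; Q3=8.37, Q1=4.19; dissipated=0.000
Op 4: CLOSE 3-1: Q_total=12.56, C_total=6.00, V=2.09; Q3=8.37, Q1=4.19; dissipated=0.000
Op 5: CLOSE 3-1: Q_total=12.56, C_total=6.00, V=2.09; Q3=8.37, Q1=4.19; dissipated=0.000
Final charges: Q1=4.19, Q2=9.44, Q3=8.37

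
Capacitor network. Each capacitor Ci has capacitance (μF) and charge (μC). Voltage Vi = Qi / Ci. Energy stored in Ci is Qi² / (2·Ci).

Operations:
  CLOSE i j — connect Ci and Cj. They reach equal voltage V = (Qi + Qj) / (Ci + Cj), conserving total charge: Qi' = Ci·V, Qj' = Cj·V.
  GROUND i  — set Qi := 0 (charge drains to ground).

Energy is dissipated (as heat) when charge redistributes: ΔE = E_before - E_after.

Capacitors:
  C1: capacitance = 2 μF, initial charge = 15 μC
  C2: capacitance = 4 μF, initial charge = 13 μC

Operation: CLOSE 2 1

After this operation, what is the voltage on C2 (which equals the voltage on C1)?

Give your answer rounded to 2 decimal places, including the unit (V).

Answer: 4.67 V

Derivation:
Initial: C1(2μF, Q=15μC, V=7.50V), C2(4μF, Q=13μC, V=3.25V)
Op 1: CLOSE 2-1: Q_total=28.00, C_total=6.00, V=4.67; Q2=18.67, Q1=9.33; dissipated=12.042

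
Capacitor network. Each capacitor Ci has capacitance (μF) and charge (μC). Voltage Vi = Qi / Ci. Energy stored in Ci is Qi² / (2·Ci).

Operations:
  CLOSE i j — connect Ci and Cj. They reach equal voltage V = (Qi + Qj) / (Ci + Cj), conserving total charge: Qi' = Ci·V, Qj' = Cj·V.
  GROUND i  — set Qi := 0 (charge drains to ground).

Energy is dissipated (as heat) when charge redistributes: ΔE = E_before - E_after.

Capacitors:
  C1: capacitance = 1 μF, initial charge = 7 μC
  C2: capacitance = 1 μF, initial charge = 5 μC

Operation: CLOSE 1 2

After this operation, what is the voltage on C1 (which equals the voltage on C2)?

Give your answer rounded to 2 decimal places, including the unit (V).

Initial: C1(1μF, Q=7μC, V=7.00V), C2(1μF, Q=5μC, V=5.00V)
Op 1: CLOSE 1-2: Q_total=12.00, C_total=2.00, V=6.00; Q1=6.00, Q2=6.00; dissipated=1.000

Answer: 6.00 V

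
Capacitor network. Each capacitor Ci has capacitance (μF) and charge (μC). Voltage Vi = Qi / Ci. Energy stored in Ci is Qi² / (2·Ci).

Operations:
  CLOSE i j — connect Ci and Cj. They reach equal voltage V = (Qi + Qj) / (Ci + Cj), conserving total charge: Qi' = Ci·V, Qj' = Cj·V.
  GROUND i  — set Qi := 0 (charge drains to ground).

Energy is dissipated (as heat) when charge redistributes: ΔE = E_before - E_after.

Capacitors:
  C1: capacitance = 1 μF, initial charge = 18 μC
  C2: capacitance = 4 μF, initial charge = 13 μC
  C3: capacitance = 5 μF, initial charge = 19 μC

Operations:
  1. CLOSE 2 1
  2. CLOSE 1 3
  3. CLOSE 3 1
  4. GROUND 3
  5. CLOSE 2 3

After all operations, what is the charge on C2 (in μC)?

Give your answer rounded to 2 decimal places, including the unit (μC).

Initial: C1(1μF, Q=18μC, V=18.00V), C2(4μF, Q=13μC, V=3.25V), C3(5μF, Q=19μC, V=3.80V)
Op 1: CLOSE 2-1: Q_total=31.00, C_total=5.00, V=6.20; Q2=24.80, Q1=6.20; dissipated=87.025
Op 2: CLOSE 1-3: Q_total=25.20, C_total=6.00, V=4.20; Q1=4.20, Q3=21.00; dissipated=2.400
Op 3: CLOSE 3-1: Q_total=25.20, C_total=6.00, V=4.20; Q3=21.00, Q1=4.20; dissipated=0.000
Op 4: GROUND 3: Q3=0; energy lost=44.100
Op 5: CLOSE 2-3: Q_total=24.80, C_total=9.00, V=2.76; Q2=11.02, Q3=13.78; dissipated=42.711
Final charges: Q1=4.20, Q2=11.02, Q3=13.78

Answer: 11.02 μC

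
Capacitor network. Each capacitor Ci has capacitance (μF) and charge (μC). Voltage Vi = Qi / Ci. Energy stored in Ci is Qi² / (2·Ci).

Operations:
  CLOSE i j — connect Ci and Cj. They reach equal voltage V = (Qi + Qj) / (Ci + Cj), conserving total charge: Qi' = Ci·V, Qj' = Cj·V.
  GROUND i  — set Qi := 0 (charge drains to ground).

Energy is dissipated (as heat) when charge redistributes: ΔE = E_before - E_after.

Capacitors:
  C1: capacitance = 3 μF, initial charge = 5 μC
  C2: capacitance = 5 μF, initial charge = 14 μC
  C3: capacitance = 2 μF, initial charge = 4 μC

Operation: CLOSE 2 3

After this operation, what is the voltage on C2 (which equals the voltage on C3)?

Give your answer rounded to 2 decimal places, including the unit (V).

Answer: 2.57 V

Derivation:
Initial: C1(3μF, Q=5μC, V=1.67V), C2(5μF, Q=14μC, V=2.80V), C3(2μF, Q=4μC, V=2.00V)
Op 1: CLOSE 2-3: Q_total=18.00, C_total=7.00, V=2.57; Q2=12.86, Q3=5.14; dissipated=0.457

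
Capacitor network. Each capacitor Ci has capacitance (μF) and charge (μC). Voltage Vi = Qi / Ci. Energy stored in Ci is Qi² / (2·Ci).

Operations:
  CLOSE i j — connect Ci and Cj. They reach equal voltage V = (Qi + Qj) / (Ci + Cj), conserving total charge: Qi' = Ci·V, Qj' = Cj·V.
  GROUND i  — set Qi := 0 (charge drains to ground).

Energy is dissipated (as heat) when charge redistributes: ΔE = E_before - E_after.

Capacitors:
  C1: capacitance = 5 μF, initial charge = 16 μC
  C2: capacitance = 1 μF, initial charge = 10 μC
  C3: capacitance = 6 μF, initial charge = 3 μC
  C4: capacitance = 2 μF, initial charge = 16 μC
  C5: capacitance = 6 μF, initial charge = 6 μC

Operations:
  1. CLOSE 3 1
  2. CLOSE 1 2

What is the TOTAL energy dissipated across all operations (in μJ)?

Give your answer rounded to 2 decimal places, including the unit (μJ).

Initial: C1(5μF, Q=16μC, V=3.20V), C2(1μF, Q=10μC, V=10.00V), C3(6μF, Q=3μC, V=0.50V), C4(2μF, Q=16μC, V=8.00V), C5(6μF, Q=6μC, V=1.00V)
Op 1: CLOSE 3-1: Q_total=19.00, C_total=11.00, V=1.73; Q3=10.36, Q1=8.64; dissipated=9.941
Op 2: CLOSE 1-2: Q_total=18.64, C_total=6.00, V=3.11; Q1=15.53, Q2=3.11; dissipated=28.516
Total dissipated: 38.457 μJ

Answer: 38.46 μJ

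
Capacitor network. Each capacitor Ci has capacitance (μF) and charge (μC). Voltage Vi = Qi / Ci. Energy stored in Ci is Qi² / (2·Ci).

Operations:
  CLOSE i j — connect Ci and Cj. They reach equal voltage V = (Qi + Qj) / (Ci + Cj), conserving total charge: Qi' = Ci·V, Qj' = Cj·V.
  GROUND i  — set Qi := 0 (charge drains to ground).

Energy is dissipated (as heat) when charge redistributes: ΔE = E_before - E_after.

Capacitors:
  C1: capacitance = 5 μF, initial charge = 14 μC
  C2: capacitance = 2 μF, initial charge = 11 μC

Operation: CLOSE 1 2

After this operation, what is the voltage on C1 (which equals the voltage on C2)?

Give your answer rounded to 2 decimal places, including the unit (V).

Initial: C1(5μF, Q=14μC, V=2.80V), C2(2μF, Q=11μC, V=5.50V)
Op 1: CLOSE 1-2: Q_total=25.00, C_total=7.00, V=3.57; Q1=17.86, Q2=7.14; dissipated=5.207

Answer: 3.57 V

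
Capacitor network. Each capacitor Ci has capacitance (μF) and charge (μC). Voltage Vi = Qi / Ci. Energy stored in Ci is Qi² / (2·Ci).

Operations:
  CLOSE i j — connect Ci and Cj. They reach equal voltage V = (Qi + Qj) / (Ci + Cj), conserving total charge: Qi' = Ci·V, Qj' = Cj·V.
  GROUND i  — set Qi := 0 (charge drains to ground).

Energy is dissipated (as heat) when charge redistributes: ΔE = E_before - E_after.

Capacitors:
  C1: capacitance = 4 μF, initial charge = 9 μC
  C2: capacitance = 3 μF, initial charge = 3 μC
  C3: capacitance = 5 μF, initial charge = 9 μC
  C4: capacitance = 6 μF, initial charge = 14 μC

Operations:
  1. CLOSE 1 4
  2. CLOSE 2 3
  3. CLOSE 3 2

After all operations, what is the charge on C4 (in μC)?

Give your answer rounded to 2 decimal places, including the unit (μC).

Initial: C1(4μF, Q=9μC, V=2.25V), C2(3μF, Q=3μC, V=1.00V), C3(5μF, Q=9μC, V=1.80V), C4(6μF, Q=14μC, V=2.33V)
Op 1: CLOSE 1-4: Q_total=23.00, C_total=10.00, V=2.30; Q1=9.20, Q4=13.80; dissipated=0.008
Op 2: CLOSE 2-3: Q_total=12.00, C_total=8.00, V=1.50; Q2=4.50, Q3=7.50; dissipated=0.600
Op 3: CLOSE 3-2: Q_total=12.00, C_total=8.00, V=1.50; Q3=7.50, Q2=4.50; dissipated=0.000
Final charges: Q1=9.20, Q2=4.50, Q3=7.50, Q4=13.80

Answer: 13.80 μC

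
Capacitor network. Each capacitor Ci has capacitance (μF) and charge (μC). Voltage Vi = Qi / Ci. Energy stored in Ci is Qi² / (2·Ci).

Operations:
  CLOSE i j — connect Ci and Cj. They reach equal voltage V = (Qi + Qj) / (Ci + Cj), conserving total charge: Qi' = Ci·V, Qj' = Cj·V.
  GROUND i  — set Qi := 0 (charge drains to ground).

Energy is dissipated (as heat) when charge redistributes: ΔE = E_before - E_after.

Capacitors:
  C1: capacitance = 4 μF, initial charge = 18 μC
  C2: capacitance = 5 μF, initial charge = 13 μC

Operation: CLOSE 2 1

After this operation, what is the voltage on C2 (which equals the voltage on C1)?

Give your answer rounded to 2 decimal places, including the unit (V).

Answer: 3.44 V

Derivation:
Initial: C1(4μF, Q=18μC, V=4.50V), C2(5μF, Q=13μC, V=2.60V)
Op 1: CLOSE 2-1: Q_total=31.00, C_total=9.00, V=3.44; Q2=17.22, Q1=13.78; dissipated=4.011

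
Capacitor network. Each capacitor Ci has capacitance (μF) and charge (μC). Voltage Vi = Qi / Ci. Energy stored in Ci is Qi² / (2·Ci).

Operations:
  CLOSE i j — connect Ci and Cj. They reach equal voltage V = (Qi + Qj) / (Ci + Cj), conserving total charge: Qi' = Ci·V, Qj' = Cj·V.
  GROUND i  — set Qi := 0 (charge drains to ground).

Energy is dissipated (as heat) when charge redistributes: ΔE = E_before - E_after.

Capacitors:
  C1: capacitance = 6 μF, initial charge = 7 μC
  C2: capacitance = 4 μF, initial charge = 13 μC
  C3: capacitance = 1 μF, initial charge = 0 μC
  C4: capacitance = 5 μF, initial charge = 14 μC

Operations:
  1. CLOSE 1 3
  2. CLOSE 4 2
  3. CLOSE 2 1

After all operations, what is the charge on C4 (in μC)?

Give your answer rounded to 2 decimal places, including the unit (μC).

Answer: 15.00 μC

Derivation:
Initial: C1(6μF, Q=7μC, V=1.17V), C2(4μF, Q=13μC, V=3.25V), C3(1μF, Q=0μC, V=0.00V), C4(5μF, Q=14μC, V=2.80V)
Op 1: CLOSE 1-3: Q_total=7.00, C_total=7.00, V=1.00; Q1=6.00, Q3=1.00; dissipated=0.583
Op 2: CLOSE 4-2: Q_total=27.00, C_total=9.00, V=3.00; Q4=15.00, Q2=12.00; dissipated=0.225
Op 3: CLOSE 2-1: Q_total=18.00, C_total=10.00, V=1.80; Q2=7.20, Q1=10.80; dissipated=4.800
Final charges: Q1=10.80, Q2=7.20, Q3=1.00, Q4=15.00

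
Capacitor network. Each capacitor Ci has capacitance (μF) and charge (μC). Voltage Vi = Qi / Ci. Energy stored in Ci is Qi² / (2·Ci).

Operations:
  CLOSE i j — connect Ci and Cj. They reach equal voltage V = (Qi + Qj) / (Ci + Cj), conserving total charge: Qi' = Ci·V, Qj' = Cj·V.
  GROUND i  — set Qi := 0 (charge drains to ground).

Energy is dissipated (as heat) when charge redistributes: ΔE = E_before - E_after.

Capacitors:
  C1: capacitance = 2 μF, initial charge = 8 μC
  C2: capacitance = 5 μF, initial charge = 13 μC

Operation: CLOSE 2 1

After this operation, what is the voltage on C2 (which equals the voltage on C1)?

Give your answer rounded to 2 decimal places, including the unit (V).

Answer: 3.00 V

Derivation:
Initial: C1(2μF, Q=8μC, V=4.00V), C2(5μF, Q=13μC, V=2.60V)
Op 1: CLOSE 2-1: Q_total=21.00, C_total=7.00, V=3.00; Q2=15.00, Q1=6.00; dissipated=1.400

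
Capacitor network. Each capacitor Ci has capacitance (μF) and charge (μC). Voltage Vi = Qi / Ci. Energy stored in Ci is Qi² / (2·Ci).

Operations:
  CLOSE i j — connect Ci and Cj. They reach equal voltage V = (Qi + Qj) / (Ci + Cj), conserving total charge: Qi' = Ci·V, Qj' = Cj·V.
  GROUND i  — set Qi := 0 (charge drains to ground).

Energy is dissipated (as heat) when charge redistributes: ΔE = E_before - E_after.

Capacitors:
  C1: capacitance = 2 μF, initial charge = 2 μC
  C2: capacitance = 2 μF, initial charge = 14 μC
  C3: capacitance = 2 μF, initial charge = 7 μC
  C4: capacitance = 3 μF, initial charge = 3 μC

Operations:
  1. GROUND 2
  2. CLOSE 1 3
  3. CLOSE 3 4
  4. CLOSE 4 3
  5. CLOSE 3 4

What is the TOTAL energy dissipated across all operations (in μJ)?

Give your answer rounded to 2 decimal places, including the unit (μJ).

Initial: C1(2μF, Q=2μC, V=1.00V), C2(2μF, Q=14μC, V=7.00V), C3(2μF, Q=7μC, V=3.50V), C4(3μF, Q=3μC, V=1.00V)
Op 1: GROUND 2: Q2=0; energy lost=49.000
Op 2: CLOSE 1-3: Q_total=9.00, C_total=4.00, V=2.25; Q1=4.50, Q3=4.50; dissipated=3.125
Op 3: CLOSE 3-4: Q_total=7.50, C_total=5.00, V=1.50; Q3=3.00, Q4=4.50; dissipated=0.938
Op 4: CLOSE 4-3: Q_total=7.50, C_total=5.00, V=1.50; Q4=4.50, Q3=3.00; dissipated=0.000
Op 5: CLOSE 3-4: Q_total=7.50, C_total=5.00, V=1.50; Q3=3.00, Q4=4.50; dissipated=0.000
Total dissipated: 53.062 μJ

Answer: 53.06 μJ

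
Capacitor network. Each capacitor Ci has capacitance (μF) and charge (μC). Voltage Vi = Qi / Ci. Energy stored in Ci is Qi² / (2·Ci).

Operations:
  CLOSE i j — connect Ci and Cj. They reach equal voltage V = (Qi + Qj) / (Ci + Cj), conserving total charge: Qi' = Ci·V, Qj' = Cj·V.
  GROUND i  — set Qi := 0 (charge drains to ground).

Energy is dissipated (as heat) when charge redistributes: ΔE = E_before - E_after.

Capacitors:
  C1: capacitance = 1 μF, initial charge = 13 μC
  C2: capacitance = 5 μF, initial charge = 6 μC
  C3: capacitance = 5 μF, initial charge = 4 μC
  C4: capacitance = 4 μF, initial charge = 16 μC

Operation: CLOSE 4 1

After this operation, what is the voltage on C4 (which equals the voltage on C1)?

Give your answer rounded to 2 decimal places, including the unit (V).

Initial: C1(1μF, Q=13μC, V=13.00V), C2(5μF, Q=6μC, V=1.20V), C3(5μF, Q=4μC, V=0.80V), C4(4μF, Q=16μC, V=4.00V)
Op 1: CLOSE 4-1: Q_total=29.00, C_total=5.00, V=5.80; Q4=23.20, Q1=5.80; dissipated=32.400

Answer: 5.80 V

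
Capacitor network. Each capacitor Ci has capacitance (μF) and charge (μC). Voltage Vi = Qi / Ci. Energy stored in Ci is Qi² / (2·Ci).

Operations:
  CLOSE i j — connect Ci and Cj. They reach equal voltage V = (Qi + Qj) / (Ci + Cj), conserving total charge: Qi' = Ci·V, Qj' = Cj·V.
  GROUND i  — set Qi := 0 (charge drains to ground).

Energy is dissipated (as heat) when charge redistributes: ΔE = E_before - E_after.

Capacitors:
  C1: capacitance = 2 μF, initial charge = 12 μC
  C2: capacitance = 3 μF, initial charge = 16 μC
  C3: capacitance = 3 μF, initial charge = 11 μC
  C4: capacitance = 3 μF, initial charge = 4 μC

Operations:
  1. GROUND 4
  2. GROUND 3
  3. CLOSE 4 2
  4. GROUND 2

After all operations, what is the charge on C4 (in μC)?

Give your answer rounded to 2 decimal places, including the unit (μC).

Initial: C1(2μF, Q=12μC, V=6.00V), C2(3μF, Q=16μC, V=5.33V), C3(3μF, Q=11μC, V=3.67V), C4(3μF, Q=4μC, V=1.33V)
Op 1: GROUND 4: Q4=0; energy lost=2.667
Op 2: GROUND 3: Q3=0; energy lost=20.167
Op 3: CLOSE 4-2: Q_total=16.00, C_total=6.00, V=2.67; Q4=8.00, Q2=8.00; dissipated=21.333
Op 4: GROUND 2: Q2=0; energy lost=10.667
Final charges: Q1=12.00, Q2=0.00, Q3=0.00, Q4=8.00

Answer: 8.00 μC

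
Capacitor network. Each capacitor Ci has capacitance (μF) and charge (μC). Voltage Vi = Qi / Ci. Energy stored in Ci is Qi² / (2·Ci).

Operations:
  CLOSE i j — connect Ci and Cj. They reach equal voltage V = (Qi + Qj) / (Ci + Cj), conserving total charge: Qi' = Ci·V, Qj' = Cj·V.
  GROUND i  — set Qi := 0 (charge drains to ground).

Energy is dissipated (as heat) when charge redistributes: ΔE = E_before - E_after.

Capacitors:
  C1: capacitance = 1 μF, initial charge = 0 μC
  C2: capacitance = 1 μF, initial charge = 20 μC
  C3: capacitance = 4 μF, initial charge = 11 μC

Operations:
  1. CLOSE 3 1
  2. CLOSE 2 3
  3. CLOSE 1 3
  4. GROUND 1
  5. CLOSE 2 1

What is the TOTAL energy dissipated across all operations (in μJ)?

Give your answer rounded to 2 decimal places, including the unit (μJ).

Answer: 155.87 μJ

Derivation:
Initial: C1(1μF, Q=0μC, V=0.00V), C2(1μF, Q=20μC, V=20.00V), C3(4μF, Q=11μC, V=2.75V)
Op 1: CLOSE 3-1: Q_total=11.00, C_total=5.00, V=2.20; Q3=8.80, Q1=2.20; dissipated=3.025
Op 2: CLOSE 2-3: Q_total=28.80, C_total=5.00, V=5.76; Q2=5.76, Q3=23.04; dissipated=126.736
Op 3: CLOSE 1-3: Q_total=25.24, C_total=5.00, V=5.05; Q1=5.05, Q3=20.19; dissipated=5.069
Op 4: GROUND 1: Q1=0; energy lost=12.741
Op 5: CLOSE 2-1: Q_total=5.76, C_total=2.00, V=2.88; Q2=2.88, Q1=2.88; dissipated=8.294
Total dissipated: 155.866 μJ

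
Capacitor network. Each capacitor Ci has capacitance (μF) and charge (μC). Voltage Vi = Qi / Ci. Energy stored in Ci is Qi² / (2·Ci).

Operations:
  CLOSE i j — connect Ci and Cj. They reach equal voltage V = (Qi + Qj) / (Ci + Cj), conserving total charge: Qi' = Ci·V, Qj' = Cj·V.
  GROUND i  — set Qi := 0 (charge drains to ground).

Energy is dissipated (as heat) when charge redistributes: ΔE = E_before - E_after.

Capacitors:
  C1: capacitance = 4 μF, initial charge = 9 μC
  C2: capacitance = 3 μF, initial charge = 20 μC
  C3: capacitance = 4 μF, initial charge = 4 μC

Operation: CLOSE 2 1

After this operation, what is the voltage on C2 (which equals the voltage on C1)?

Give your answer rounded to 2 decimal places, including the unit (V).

Answer: 4.14 V

Derivation:
Initial: C1(4μF, Q=9μC, V=2.25V), C2(3μF, Q=20μC, V=6.67V), C3(4μF, Q=4μC, V=1.00V)
Op 1: CLOSE 2-1: Q_total=29.00, C_total=7.00, V=4.14; Q2=12.43, Q1=16.57; dissipated=16.720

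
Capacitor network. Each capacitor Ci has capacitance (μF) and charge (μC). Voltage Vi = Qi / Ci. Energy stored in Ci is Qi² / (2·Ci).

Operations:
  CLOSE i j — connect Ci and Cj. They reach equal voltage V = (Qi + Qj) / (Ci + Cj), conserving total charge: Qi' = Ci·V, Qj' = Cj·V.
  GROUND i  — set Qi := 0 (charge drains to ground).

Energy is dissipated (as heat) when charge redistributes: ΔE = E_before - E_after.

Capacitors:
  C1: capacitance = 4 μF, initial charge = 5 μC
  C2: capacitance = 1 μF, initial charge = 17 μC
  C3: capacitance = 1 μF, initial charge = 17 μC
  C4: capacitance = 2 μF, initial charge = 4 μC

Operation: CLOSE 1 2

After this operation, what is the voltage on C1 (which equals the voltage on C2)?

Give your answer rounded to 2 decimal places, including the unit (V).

Initial: C1(4μF, Q=5μC, V=1.25V), C2(1μF, Q=17μC, V=17.00V), C3(1μF, Q=17μC, V=17.00V), C4(2μF, Q=4μC, V=2.00V)
Op 1: CLOSE 1-2: Q_total=22.00, C_total=5.00, V=4.40; Q1=17.60, Q2=4.40; dissipated=99.225

Answer: 4.40 V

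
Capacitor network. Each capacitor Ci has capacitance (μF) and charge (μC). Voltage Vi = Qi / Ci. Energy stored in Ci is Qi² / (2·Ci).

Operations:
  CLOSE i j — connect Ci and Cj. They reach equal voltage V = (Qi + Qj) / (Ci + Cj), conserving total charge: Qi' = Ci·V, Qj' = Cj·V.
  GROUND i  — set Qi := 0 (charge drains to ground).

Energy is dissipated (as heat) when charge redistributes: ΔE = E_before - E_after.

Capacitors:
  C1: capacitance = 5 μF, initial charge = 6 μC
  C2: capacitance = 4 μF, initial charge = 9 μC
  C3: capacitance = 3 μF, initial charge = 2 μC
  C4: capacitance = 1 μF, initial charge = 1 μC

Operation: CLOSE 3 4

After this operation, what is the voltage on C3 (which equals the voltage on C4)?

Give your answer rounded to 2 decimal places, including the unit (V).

Initial: C1(5μF, Q=6μC, V=1.20V), C2(4μF, Q=9μC, V=2.25V), C3(3μF, Q=2μC, V=0.67V), C4(1μF, Q=1μC, V=1.00V)
Op 1: CLOSE 3-4: Q_total=3.00, C_total=4.00, V=0.75; Q3=2.25, Q4=0.75; dissipated=0.042

Answer: 0.75 V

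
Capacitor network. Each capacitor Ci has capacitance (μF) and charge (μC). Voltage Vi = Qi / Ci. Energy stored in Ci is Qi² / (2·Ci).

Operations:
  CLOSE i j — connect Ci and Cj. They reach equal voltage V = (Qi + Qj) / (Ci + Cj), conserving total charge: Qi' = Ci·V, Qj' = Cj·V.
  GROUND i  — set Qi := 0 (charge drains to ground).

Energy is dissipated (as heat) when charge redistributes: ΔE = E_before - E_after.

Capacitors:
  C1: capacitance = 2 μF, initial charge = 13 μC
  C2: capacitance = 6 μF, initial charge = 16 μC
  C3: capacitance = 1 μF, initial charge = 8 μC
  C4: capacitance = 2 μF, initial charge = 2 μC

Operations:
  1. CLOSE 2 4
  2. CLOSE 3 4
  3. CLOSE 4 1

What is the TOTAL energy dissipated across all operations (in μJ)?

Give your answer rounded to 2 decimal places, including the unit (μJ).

Initial: C1(2μF, Q=13μC, V=6.50V), C2(6μF, Q=16μC, V=2.67V), C3(1μF, Q=8μC, V=8.00V), C4(2μF, Q=2μC, V=1.00V)
Op 1: CLOSE 2-4: Q_total=18.00, C_total=8.00, V=2.25; Q2=13.50, Q4=4.50; dissipated=2.083
Op 2: CLOSE 3-4: Q_total=12.50, C_total=3.00, V=4.17; Q3=4.17, Q4=8.33; dissipated=11.021
Op 3: CLOSE 4-1: Q_total=21.33, C_total=4.00, V=5.33; Q4=10.67, Q1=10.67; dissipated=2.722
Total dissipated: 15.826 μJ

Answer: 15.83 μJ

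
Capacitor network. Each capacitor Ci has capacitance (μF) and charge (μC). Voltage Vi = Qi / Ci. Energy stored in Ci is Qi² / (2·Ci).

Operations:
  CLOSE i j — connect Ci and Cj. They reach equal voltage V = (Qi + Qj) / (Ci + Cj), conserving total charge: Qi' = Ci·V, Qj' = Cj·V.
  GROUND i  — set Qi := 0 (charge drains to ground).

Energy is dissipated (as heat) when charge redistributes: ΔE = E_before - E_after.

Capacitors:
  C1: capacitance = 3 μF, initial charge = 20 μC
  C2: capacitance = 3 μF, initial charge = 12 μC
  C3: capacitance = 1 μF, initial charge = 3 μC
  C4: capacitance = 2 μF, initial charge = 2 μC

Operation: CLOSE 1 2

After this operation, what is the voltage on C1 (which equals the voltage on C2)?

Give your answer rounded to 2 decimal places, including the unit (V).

Answer: 5.33 V

Derivation:
Initial: C1(3μF, Q=20μC, V=6.67V), C2(3μF, Q=12μC, V=4.00V), C3(1μF, Q=3μC, V=3.00V), C4(2μF, Q=2μC, V=1.00V)
Op 1: CLOSE 1-2: Q_total=32.00, C_total=6.00, V=5.33; Q1=16.00, Q2=16.00; dissipated=5.333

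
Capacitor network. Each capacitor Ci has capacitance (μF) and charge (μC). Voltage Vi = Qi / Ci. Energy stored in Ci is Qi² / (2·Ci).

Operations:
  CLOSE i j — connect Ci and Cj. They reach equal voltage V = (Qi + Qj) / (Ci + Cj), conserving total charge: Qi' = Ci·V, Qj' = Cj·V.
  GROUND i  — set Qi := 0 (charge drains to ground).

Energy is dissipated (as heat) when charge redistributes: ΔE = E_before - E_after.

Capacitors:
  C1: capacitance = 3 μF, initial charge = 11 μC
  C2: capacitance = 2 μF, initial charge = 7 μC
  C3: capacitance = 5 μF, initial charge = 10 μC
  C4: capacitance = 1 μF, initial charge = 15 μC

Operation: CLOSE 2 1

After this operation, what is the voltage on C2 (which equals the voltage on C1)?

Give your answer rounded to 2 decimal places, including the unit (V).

Answer: 3.60 V

Derivation:
Initial: C1(3μF, Q=11μC, V=3.67V), C2(2μF, Q=7μC, V=3.50V), C3(5μF, Q=10μC, V=2.00V), C4(1μF, Q=15μC, V=15.00V)
Op 1: CLOSE 2-1: Q_total=18.00, C_total=5.00, V=3.60; Q2=7.20, Q1=10.80; dissipated=0.017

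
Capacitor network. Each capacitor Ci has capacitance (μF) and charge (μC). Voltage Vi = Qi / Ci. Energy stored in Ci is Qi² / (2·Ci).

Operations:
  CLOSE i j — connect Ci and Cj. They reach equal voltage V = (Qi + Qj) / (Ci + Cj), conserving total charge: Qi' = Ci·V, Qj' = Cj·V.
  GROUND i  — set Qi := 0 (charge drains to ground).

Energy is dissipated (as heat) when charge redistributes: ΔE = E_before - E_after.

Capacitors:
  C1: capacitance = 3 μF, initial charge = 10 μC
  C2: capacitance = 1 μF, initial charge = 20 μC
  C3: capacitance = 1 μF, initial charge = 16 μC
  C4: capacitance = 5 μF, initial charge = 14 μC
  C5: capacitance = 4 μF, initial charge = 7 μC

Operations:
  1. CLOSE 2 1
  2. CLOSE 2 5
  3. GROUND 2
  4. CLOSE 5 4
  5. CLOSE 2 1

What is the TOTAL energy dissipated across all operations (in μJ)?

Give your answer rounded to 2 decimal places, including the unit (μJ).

Answer: 142.70 μJ

Derivation:
Initial: C1(3μF, Q=10μC, V=3.33V), C2(1μF, Q=20μC, V=20.00V), C3(1μF, Q=16μC, V=16.00V), C4(5μF, Q=14μC, V=2.80V), C5(4μF, Q=7μC, V=1.75V)
Op 1: CLOSE 2-1: Q_total=30.00, C_total=4.00, V=7.50; Q2=7.50, Q1=22.50; dissipated=104.167
Op 2: CLOSE 2-5: Q_total=14.50, C_total=5.00, V=2.90; Q2=2.90, Q5=11.60; dissipated=13.225
Op 3: GROUND 2: Q2=0; energy lost=4.205
Op 4: CLOSE 5-4: Q_total=25.60, C_total=9.00, V=2.84; Q5=11.38, Q4=14.22; dissipated=0.011
Op 5: CLOSE 2-1: Q_total=22.50, C_total=4.00, V=5.62; Q2=5.62, Q1=16.88; dissipated=21.094
Total dissipated: 142.702 μJ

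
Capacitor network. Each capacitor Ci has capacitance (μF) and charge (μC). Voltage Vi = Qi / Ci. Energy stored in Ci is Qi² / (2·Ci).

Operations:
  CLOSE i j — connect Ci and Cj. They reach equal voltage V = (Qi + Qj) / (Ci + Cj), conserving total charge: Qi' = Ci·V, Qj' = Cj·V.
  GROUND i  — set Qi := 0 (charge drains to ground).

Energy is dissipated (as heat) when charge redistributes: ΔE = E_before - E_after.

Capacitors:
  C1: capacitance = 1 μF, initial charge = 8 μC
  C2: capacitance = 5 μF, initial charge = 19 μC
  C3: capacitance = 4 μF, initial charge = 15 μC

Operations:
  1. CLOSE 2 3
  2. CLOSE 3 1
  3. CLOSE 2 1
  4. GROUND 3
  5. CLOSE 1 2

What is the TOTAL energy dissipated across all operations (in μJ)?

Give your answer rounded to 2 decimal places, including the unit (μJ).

Answer: 50.16 μJ

Derivation:
Initial: C1(1μF, Q=8μC, V=8.00V), C2(5μF, Q=19μC, V=3.80V), C3(4μF, Q=15μC, V=3.75V)
Op 1: CLOSE 2-3: Q_total=34.00, C_total=9.00, V=3.78; Q2=18.89, Q3=15.11; dissipated=0.003
Op 2: CLOSE 3-1: Q_total=23.11, C_total=5.00, V=4.62; Q3=18.49, Q1=4.62; dissipated=7.131
Op 3: CLOSE 2-1: Q_total=23.51, C_total=6.00, V=3.92; Q2=19.59, Q1=3.92; dissipated=0.297
Op 4: GROUND 3: Q3=0; energy lost=42.730
Op 5: CLOSE 1-2: Q_total=23.51, C_total=6.00, V=3.92; Q1=3.92, Q2=19.59; dissipated=0.000
Total dissipated: 50.161 μJ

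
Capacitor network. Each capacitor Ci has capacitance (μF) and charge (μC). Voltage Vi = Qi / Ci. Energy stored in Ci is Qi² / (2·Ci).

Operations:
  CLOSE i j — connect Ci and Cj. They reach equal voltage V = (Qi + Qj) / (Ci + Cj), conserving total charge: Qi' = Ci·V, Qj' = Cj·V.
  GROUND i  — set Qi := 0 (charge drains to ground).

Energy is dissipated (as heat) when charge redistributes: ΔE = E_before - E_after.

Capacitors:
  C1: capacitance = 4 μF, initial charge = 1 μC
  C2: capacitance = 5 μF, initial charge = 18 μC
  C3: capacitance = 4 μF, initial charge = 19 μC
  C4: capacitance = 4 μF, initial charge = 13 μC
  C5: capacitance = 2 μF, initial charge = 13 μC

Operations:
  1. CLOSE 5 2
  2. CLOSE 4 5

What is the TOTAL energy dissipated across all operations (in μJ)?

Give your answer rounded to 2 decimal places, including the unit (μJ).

Answer: 6.93 μJ

Derivation:
Initial: C1(4μF, Q=1μC, V=0.25V), C2(5μF, Q=18μC, V=3.60V), C3(4μF, Q=19μC, V=4.75V), C4(4μF, Q=13μC, V=3.25V), C5(2μF, Q=13μC, V=6.50V)
Op 1: CLOSE 5-2: Q_total=31.00, C_total=7.00, V=4.43; Q5=8.86, Q2=22.14; dissipated=6.007
Op 2: CLOSE 4-5: Q_total=21.86, C_total=6.00, V=3.64; Q4=14.57, Q5=7.29; dissipated=0.926
Total dissipated: 6.933 μJ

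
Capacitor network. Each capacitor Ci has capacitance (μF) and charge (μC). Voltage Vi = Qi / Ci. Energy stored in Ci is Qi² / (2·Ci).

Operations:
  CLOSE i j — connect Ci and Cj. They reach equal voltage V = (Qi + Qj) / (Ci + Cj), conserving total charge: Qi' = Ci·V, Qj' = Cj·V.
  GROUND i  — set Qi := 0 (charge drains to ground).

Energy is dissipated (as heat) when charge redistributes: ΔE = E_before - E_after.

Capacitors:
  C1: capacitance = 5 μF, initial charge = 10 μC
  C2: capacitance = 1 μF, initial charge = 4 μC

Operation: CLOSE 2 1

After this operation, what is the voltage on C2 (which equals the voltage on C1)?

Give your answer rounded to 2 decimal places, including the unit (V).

Initial: C1(5μF, Q=10μC, V=2.00V), C2(1μF, Q=4μC, V=4.00V)
Op 1: CLOSE 2-1: Q_total=14.00, C_total=6.00, V=2.33; Q2=2.33, Q1=11.67; dissipated=1.667

Answer: 2.33 V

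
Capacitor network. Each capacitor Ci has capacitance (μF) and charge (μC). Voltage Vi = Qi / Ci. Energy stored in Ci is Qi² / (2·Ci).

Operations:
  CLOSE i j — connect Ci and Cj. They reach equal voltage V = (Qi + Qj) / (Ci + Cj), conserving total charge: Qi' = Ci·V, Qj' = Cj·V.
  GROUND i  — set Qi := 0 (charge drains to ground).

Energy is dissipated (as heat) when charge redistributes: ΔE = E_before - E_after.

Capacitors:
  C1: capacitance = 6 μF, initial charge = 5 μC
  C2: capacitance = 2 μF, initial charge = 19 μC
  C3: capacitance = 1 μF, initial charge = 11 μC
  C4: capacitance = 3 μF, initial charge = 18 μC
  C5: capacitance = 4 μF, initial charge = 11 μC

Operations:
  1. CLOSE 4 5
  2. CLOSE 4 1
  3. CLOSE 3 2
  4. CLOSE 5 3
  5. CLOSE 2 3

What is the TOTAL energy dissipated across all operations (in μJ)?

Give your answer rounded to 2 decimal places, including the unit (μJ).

Answer: 41.80 μJ

Derivation:
Initial: C1(6μF, Q=5μC, V=0.83V), C2(2μF, Q=19μC, V=9.50V), C3(1μF, Q=11μC, V=11.00V), C4(3μF, Q=18μC, V=6.00V), C5(4μF, Q=11μC, V=2.75V)
Op 1: CLOSE 4-5: Q_total=29.00, C_total=7.00, V=4.14; Q4=12.43, Q5=16.57; dissipated=9.054
Op 2: CLOSE 4-1: Q_total=17.43, C_total=9.00, V=1.94; Q4=5.81, Q1=11.62; dissipated=10.953
Op 3: CLOSE 3-2: Q_total=30.00, C_total=3.00, V=10.00; Q3=10.00, Q2=20.00; dissipated=0.750
Op 4: CLOSE 5-3: Q_total=26.57, C_total=5.00, V=5.31; Q5=21.26, Q3=5.31; dissipated=13.722
Op 5: CLOSE 2-3: Q_total=25.31, C_total=3.00, V=8.44; Q2=16.88, Q3=8.44; dissipated=7.319
Total dissipated: 41.798 μJ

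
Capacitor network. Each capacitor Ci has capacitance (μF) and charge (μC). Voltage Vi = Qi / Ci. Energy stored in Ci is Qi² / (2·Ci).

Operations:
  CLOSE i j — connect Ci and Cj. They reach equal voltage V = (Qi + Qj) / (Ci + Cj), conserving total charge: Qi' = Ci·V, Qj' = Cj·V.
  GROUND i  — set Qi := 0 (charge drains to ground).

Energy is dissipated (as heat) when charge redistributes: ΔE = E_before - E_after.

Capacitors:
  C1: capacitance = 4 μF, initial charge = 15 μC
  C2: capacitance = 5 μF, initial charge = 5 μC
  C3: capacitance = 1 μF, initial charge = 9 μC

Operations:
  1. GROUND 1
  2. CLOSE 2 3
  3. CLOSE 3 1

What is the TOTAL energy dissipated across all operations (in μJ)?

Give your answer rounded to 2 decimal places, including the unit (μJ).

Initial: C1(4μF, Q=15μC, V=3.75V), C2(5μF, Q=5μC, V=1.00V), C3(1μF, Q=9μC, V=9.00V)
Op 1: GROUND 1: Q1=0; energy lost=28.125
Op 2: CLOSE 2-3: Q_total=14.00, C_total=6.00, V=2.33; Q2=11.67, Q3=2.33; dissipated=26.667
Op 3: CLOSE 3-1: Q_total=2.33, C_total=5.00, V=0.47; Q3=0.47, Q1=1.87; dissipated=2.178
Total dissipated: 56.969 μJ

Answer: 56.97 μJ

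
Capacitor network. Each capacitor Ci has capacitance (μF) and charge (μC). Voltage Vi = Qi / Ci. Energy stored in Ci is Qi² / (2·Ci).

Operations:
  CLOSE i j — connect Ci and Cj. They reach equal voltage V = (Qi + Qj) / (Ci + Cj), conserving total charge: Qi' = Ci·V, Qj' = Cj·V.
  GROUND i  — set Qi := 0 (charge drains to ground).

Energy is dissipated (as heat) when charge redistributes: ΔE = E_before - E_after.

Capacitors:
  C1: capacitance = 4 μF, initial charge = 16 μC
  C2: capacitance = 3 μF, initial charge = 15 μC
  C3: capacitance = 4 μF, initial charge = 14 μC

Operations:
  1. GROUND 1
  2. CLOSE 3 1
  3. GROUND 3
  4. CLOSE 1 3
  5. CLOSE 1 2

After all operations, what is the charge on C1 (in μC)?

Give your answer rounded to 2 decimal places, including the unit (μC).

Initial: C1(4μF, Q=16μC, V=4.00V), C2(3μF, Q=15μC, V=5.00V), C3(4μF, Q=14μC, V=3.50V)
Op 1: GROUND 1: Q1=0; energy lost=32.000
Op 2: CLOSE 3-1: Q_total=14.00, C_total=8.00, V=1.75; Q3=7.00, Q1=7.00; dissipated=12.250
Op 3: GROUND 3: Q3=0; energy lost=6.125
Op 4: CLOSE 1-3: Q_total=7.00, C_total=8.00, V=0.88; Q1=3.50, Q3=3.50; dissipated=3.062
Op 5: CLOSE 1-2: Q_total=18.50, C_total=7.00, V=2.64; Q1=10.57, Q2=7.93; dissipated=14.585
Final charges: Q1=10.57, Q2=7.93, Q3=3.50

Answer: 10.57 μC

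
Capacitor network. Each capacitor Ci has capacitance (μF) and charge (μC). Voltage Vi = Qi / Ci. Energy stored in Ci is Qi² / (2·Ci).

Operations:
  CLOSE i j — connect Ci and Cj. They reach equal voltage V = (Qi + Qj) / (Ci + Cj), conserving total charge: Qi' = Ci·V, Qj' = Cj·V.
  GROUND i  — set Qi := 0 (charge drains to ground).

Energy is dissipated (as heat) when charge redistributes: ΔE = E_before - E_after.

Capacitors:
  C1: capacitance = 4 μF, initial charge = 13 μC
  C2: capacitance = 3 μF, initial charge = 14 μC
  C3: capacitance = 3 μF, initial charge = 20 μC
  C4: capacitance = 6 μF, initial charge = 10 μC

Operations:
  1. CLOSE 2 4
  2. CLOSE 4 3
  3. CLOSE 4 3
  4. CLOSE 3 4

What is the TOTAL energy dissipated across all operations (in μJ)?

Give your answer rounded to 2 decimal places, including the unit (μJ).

Initial: C1(4μF, Q=13μC, V=3.25V), C2(3μF, Q=14μC, V=4.67V), C3(3μF, Q=20μC, V=6.67V), C4(6μF, Q=10μC, V=1.67V)
Op 1: CLOSE 2-4: Q_total=24.00, C_total=9.00, V=2.67; Q2=8.00, Q4=16.00; dissipated=9.000
Op 2: CLOSE 4-3: Q_total=36.00, C_total=9.00, V=4.00; Q4=24.00, Q3=12.00; dissipated=16.000
Op 3: CLOSE 4-3: Q_total=36.00, C_total=9.00, V=4.00; Q4=24.00, Q3=12.00; dissipated=0.000
Op 4: CLOSE 3-4: Q_total=36.00, C_total=9.00, V=4.00; Q3=12.00, Q4=24.00; dissipated=0.000
Total dissipated: 25.000 μJ

Answer: 25.00 μJ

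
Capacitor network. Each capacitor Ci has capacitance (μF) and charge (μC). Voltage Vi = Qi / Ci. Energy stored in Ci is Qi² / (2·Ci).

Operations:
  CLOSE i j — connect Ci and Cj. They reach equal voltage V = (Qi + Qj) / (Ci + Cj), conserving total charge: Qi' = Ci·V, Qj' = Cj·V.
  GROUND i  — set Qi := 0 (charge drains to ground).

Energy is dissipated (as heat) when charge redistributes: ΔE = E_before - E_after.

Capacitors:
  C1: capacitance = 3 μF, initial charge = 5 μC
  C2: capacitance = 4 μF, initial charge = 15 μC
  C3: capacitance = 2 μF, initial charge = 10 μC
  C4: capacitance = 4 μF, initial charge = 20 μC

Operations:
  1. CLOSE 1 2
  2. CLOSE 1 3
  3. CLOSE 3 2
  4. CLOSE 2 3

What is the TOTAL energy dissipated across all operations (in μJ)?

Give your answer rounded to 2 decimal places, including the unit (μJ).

Answer: 6.97 μJ

Derivation:
Initial: C1(3μF, Q=5μC, V=1.67V), C2(4μF, Q=15μC, V=3.75V), C3(2μF, Q=10μC, V=5.00V), C4(4μF, Q=20μC, V=5.00V)
Op 1: CLOSE 1-2: Q_total=20.00, C_total=7.00, V=2.86; Q1=8.57, Q2=11.43; dissipated=3.720
Op 2: CLOSE 1-3: Q_total=18.57, C_total=5.00, V=3.71; Q1=11.14, Q3=7.43; dissipated=2.755
Op 3: CLOSE 3-2: Q_total=18.86, C_total=6.00, V=3.14; Q3=6.29, Q2=12.57; dissipated=0.490
Op 4: CLOSE 2-3: Q_total=18.86, C_total=6.00, V=3.14; Q2=12.57, Q3=6.29; dissipated=0.000
Total dissipated: 6.965 μJ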